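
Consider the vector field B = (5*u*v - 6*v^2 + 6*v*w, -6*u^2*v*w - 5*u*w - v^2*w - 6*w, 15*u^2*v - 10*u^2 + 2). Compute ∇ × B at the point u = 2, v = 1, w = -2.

(101, -14, 72)

(∇×B)₁ = ∂B₃/∂v − ∂B₂/∂w = 6*u^2*v + 15*u^2 + 5*u + v^2 + 6
(∇×B)₂ = ∂B₁/∂w − ∂B₃/∂u = -30*u*v + 20*u + 6*v
(∇×B)₃ = ∂B₂/∂u − ∂B₁/∂v = -12*u*v*w - 5*u + 12*v - 11*w
∇×B = (6*u^2*v + 15*u^2 + 5*u + v^2 + 6, -30*u*v + 20*u + 6*v, -12*u*v*w - 5*u + 12*v - 11*w)
At (2, 1, -2): (101, -14, 72).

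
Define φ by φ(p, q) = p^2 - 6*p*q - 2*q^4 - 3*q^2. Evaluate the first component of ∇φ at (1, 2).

(∇φ)_1 = ∂φ/∂p = 2*p - 6*q
At (1, 2): -10.

-10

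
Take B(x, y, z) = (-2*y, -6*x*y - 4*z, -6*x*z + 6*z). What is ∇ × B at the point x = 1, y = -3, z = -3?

(4, -18, 20)

(∇×B)₁ = ∂B₃/∂y − ∂B₂/∂z = 4
(∇×B)₂ = ∂B₁/∂z − ∂B₃/∂x = 6*z
(∇×B)₃ = ∂B₂/∂x − ∂B₁/∂y = -6*y + 2
∇×B = (4, 6*z, -6*y + 2)
At (1, -3, -3): (4, -18, 20).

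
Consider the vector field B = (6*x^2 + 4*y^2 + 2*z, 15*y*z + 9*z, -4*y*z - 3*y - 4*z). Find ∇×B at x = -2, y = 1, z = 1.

(∇×B)₁ = ∂B₃/∂y − ∂B₂/∂z = -15*y - 4*z - 12
(∇×B)₂ = ∂B₁/∂z − ∂B₃/∂x = 2
(∇×B)₃ = ∂B₂/∂x − ∂B₁/∂y = -8*y
∇×B = (-15*y - 4*z - 12, 2, -8*y)
At (-2, 1, 1): (-31, 2, -8).

(-31, 2, -8)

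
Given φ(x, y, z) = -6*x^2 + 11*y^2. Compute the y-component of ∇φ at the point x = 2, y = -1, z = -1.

-22

(∇φ)_2 = ∂φ/∂y = 22*y
At (2, -1, -1): -22.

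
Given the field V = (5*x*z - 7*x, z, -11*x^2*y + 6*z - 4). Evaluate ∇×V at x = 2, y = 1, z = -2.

(∇×V)₁ = ∂V₃/∂y − ∂V₂/∂z = -11*x^2 - 1
(∇×V)₂ = ∂V₁/∂z − ∂V₃/∂x = 22*x*y + 5*x
(∇×V)₃ = ∂V₂/∂x − ∂V₁/∂y = 0
∇×V = (-11*x^2 - 1, 22*x*y + 5*x, 0)
At (2, 1, -2): (-45, 54, 0).

(-45, 54, 0)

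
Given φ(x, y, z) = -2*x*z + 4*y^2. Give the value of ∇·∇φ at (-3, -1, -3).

∂²φ/∂x² = 0
∂²φ/∂y² = 8
∂²φ/∂z² = 0
∇²φ = 8
At (-3, -1, -3): 8.

8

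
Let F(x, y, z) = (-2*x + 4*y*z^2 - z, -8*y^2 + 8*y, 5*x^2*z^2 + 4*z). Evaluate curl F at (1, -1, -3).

(0, -67, -36)

(∇×F)₁ = ∂F₃/∂y − ∂F₂/∂z = 0
(∇×F)₂ = ∂F₁/∂z − ∂F₃/∂x = -10*x*z^2 + 8*y*z - 1
(∇×F)₃ = ∂F₂/∂x − ∂F₁/∂y = -4*z^2
∇×F = (0, -10*x*z^2 + 8*y*z - 1, -4*z^2)
At (1, -1, -3): (0, -67, -36).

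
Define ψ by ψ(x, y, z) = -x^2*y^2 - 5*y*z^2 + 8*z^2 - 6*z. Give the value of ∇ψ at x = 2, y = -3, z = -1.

(-36, 19, -52)

∂ψ/∂x = -2*x*y^2
∂ψ/∂y = -2*x^2*y - 5*z^2
∂ψ/∂z = -10*y*z + 16*z - 6
∇ψ = (-2*x*y^2, -2*x^2*y - 5*z^2, -10*y*z + 16*z - 6)
At (2, -3, -1): (-36, 19, -52).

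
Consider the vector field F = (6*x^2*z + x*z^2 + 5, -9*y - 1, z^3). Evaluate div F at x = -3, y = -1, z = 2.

-65

∂F₁/∂x = 12*x*z + z^2
∂F₂/∂y = -9
∂F₃/∂z = 3*z^2
∇·F = 12*x*z + 4*z^2 - 9
At (-3, -1, 2): -65.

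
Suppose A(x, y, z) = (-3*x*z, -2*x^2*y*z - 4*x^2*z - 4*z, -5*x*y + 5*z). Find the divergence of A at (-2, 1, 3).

∂A₁/∂x = -3*z
∂A₂/∂y = -2*x^2*z
∂A₃/∂z = 5
∇·A = -2*x^2*z - 3*z + 5
At (-2, 1, 3): -28.

-28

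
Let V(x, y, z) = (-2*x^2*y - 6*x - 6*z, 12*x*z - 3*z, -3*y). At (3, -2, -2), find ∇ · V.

∂V₁/∂x = -4*x*y - 6
∂V₂/∂y = 0
∂V₃/∂z = 0
∇·V = -4*x*y - 6
At (3, -2, -2): 18.

18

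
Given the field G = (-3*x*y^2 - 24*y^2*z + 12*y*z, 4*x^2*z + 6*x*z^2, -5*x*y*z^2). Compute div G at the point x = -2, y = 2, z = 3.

∂G₁/∂x = -3*y^2
∂G₂/∂y = 0
∂G₃/∂z = -10*x*y*z
∇·G = -10*x*y*z - 3*y^2
At (-2, 2, 3): 108.

108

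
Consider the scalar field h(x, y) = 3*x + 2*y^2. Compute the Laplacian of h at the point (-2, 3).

∂²h/∂x² = 0
∂²h/∂y² = 4
∇²h = 4
At (-2, 3): 4.

4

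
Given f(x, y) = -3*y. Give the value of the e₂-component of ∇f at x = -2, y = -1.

-3

(∇f)_2 = ∂f/∂y = -3
At (-2, -1): -3.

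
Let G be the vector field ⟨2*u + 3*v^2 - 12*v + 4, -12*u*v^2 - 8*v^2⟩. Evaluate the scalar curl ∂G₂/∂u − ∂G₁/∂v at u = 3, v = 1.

∂G₂/∂u = -12*v^2
∂G₁/∂v = 6*v - 12
Scalar curl = -12*v^2 - 6*v + 12
At (3, 1): -6.

-6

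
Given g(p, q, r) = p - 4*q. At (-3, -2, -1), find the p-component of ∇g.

(∇g)_1 = ∂g/∂p = 1
At (-3, -2, -1): 1.

1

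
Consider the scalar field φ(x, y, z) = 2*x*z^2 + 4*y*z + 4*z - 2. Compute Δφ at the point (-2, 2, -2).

-8

∂²φ/∂x² = 0
∂²φ/∂y² = 0
∂²φ/∂z² = 4*x
∇²φ = 4*x
At (-2, 2, -2): -8.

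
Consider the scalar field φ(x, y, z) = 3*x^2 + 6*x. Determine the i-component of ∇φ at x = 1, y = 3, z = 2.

(∇φ)_1 = ∂φ/∂x = 6*x + 6
At (1, 3, 2): 12.

12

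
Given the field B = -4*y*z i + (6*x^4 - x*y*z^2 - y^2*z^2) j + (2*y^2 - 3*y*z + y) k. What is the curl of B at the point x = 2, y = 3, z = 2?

(67, -12, 188)

(∇×B)₁ = ∂B₃/∂y − ∂B₂/∂z = 2*x*y*z + 2*y^2*z + 4*y - 3*z + 1
(∇×B)₂ = ∂B₁/∂z − ∂B₃/∂x = -4*y
(∇×B)₃ = ∂B₂/∂x − ∂B₁/∂y = 24*x^3 - y*z^2 + 4*z
∇×B = (2*x*y*z + 2*y^2*z + 4*y - 3*z + 1, -4*y, 24*x^3 - y*z^2 + 4*z)
At (2, 3, 2): (67, -12, 188).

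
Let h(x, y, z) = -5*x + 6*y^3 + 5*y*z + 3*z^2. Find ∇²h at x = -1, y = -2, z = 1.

-66

∂²h/∂x² = 0
∂²h/∂y² = 36*y
∂²h/∂z² = 6
∇²h = 36*y + 6
At (-1, -2, 1): -66.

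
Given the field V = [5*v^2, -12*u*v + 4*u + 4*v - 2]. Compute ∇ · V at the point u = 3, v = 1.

-32

∂V₁/∂u = 0
∂V₂/∂v = -12*u + 4
∇·V = -12*u + 4
At (3, 1): -32.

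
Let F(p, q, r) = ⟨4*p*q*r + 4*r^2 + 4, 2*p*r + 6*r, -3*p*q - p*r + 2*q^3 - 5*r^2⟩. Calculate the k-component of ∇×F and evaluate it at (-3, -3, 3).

(∇×F)_3 = ∂F₂/∂p − ∂F₁/∂q
= 2*r − (4*p*r)
= -4*p*r + 2*r
At (-3, -3, 3): 42.

42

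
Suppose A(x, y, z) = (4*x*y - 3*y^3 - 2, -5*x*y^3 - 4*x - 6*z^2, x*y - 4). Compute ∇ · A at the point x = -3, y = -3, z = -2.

∂A₁/∂x = 4*y
∂A₂/∂y = -15*x*y^2
∂A₃/∂z = 0
∇·A = -15*x*y^2 + 4*y
At (-3, -3, -2): 393.

393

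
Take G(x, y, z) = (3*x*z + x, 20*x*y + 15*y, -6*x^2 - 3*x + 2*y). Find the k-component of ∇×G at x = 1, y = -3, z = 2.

(∇×G)_3 = ∂G₂/∂x − ∂G₁/∂y
= 20*y − (0)
= 20*y
At (1, -3, 2): -60.

-60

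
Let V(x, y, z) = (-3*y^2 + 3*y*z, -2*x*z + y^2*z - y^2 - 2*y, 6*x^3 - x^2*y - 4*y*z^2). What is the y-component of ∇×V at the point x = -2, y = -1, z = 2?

-71

(∇×V)_2 = ∂V₁/∂z − ∂V₃/∂x
= 3*y − (18*x^2 - 2*x*y)
= -18*x^2 + 2*x*y + 3*y
At (-2, -1, 2): -71.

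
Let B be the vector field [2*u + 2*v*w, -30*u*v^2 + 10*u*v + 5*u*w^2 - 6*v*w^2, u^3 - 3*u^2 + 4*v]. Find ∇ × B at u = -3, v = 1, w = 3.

(∇×B)₁ = ∂B₃/∂v − ∂B₂/∂w = -10*u*w + 12*v*w + 4
(∇×B)₂ = ∂B₁/∂w − ∂B₃/∂u = -3*u^2 + 6*u + 2*v
(∇×B)₃ = ∂B₂/∂u − ∂B₁/∂v = -30*v^2 + 10*v + 5*w^2 - 2*w
∇×B = (-10*u*w + 12*v*w + 4, -3*u^2 + 6*u + 2*v, -30*v^2 + 10*v + 5*w^2 - 2*w)
At (-3, 1, 3): (130, -43, 19).

(130, -43, 19)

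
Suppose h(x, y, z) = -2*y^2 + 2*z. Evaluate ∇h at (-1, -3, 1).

(0, 12, 2)

∂h/∂x = 0
∂h/∂y = -4*y
∂h/∂z = 2
∇h = (0, -4*y, 2)
At (-1, -3, 1): (0, 12, 2).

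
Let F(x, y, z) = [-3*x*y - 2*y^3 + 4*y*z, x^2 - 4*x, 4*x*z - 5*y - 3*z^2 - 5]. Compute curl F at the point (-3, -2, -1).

(-5, -4, 9)

(∇×F)₁ = ∂F₃/∂y − ∂F₂/∂z = -5
(∇×F)₂ = ∂F₁/∂z − ∂F₃/∂x = 4*y - 4*z
(∇×F)₃ = ∂F₂/∂x − ∂F₁/∂y = 5*x + 6*y^2 - 4*z - 4
∇×F = (-5, 4*y - 4*z, 5*x + 6*y^2 - 4*z - 4)
At (-3, -2, -1): (-5, -4, 9).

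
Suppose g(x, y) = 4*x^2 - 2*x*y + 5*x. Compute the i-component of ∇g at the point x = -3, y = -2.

(∇g)_1 = ∂g/∂x = 8*x - 2*y + 5
At (-3, -2): -15.

-15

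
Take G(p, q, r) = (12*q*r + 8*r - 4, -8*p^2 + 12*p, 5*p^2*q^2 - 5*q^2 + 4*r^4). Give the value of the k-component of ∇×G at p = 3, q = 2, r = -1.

(∇×G)_3 = ∂G₂/∂p − ∂G₁/∂q
= -16*p + 12 − (12*r)
= -16*p - 12*r + 12
At (3, 2, -1): -24.

-24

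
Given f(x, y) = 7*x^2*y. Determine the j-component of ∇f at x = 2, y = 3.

(∇f)_2 = ∂f/∂y = 7*x^2
At (2, 3): 28.

28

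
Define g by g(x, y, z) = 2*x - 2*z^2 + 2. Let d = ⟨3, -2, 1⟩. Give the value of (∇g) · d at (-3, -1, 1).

2

∂g/∂x = 2
∂g/∂y = 0
∂g/∂z = -4*z
∇g at (-3, -1, 1) = (2, 0, -4)
∇g · d = (2)(3) + (0)(-2) + (-4)(1) = 2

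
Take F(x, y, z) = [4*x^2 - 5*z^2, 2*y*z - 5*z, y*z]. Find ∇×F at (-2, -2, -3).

(6, 30, 0)

(∇×F)₁ = ∂F₃/∂y − ∂F₂/∂z = -2*y + z + 5
(∇×F)₂ = ∂F₁/∂z − ∂F₃/∂x = -10*z
(∇×F)₃ = ∂F₂/∂x − ∂F₁/∂y = 0
∇×F = (-2*y + z + 5, -10*z, 0)
At (-2, -2, -3): (6, 30, 0).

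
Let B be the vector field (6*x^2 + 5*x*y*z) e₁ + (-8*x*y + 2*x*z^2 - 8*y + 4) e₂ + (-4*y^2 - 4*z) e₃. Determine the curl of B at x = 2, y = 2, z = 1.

(∇×B)₁ = ∂B₃/∂y − ∂B₂/∂z = -4*x*z - 8*y
(∇×B)₂ = ∂B₁/∂z − ∂B₃/∂x = 5*x*y
(∇×B)₃ = ∂B₂/∂x − ∂B₁/∂y = -5*x*z - 8*y + 2*z^2
∇×B = (-4*x*z - 8*y, 5*x*y, -5*x*z - 8*y + 2*z^2)
At (2, 2, 1): (-24, 20, -24).

(-24, 20, -24)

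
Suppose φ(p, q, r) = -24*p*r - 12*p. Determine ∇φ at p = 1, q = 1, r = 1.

(-36, 0, -24)

∂φ/∂p = -24*r - 12
∂φ/∂q = 0
∂φ/∂r = -24*p
∇φ = (-24*r - 12, 0, -24*p)
At (1, 1, 1): (-36, 0, -24).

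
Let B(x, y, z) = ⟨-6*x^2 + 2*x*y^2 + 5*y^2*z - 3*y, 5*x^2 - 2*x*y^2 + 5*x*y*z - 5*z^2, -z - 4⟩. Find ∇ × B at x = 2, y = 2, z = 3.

(∇×B)₁ = ∂B₃/∂y − ∂B₂/∂z = -5*x*y + 10*z
(∇×B)₂ = ∂B₁/∂z − ∂B₃/∂x = 5*y^2
(∇×B)₃ = ∂B₂/∂x − ∂B₁/∂y = -4*x*y + 10*x - 2*y^2 - 5*y*z + 3
∇×B = (-5*x*y + 10*z, 5*y^2, -4*x*y + 10*x - 2*y^2 - 5*y*z + 3)
At (2, 2, 3): (10, 20, -31).

(10, 20, -31)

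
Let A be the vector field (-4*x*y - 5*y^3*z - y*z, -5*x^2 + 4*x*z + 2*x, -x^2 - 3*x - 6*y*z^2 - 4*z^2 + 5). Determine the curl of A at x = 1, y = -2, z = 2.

(-28, 47, 126)

(∇×A)₁ = ∂A₃/∂y − ∂A₂/∂z = -4*x - 6*z^2
(∇×A)₂ = ∂A₁/∂z − ∂A₃/∂x = 2*x - 5*y^3 - y + 3
(∇×A)₃ = ∂A₂/∂x − ∂A₁/∂y = -6*x + 15*y^2*z + 5*z + 2
∇×A = (-4*x - 6*z^2, 2*x - 5*y^3 - y + 3, -6*x + 15*y^2*z + 5*z + 2)
At (1, -2, 2): (-28, 47, 126).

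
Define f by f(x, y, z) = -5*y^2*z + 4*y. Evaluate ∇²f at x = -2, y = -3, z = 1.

∂²f/∂x² = 0
∂²f/∂y² = -10*z
∂²f/∂z² = 0
∇²f = -10*z
At (-2, -3, 1): -10.

-10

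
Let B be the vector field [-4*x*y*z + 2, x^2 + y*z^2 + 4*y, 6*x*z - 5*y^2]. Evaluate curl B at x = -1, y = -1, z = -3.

(∇×B)₁ = ∂B₃/∂y − ∂B₂/∂z = -2*y*z - 10*y
(∇×B)₂ = ∂B₁/∂z − ∂B₃/∂x = -4*x*y - 6*z
(∇×B)₃ = ∂B₂/∂x − ∂B₁/∂y = 4*x*z + 2*x
∇×B = (-2*y*z - 10*y, -4*x*y - 6*z, 4*x*z + 2*x)
At (-1, -1, -3): (4, 14, 10).

(4, 14, 10)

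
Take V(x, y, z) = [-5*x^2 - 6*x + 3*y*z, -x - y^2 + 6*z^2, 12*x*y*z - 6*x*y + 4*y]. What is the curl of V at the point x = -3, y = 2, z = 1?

(-26, -6, -4)

(∇×V)₁ = ∂V₃/∂y − ∂V₂/∂z = 12*x*z - 6*x - 12*z + 4
(∇×V)₂ = ∂V₁/∂z − ∂V₃/∂x = -12*y*z + 9*y
(∇×V)₃ = ∂V₂/∂x − ∂V₁/∂y = -3*z - 1
∇×V = (12*x*z - 6*x - 12*z + 4, -12*y*z + 9*y, -3*z - 1)
At (-3, 2, 1): (-26, -6, -4).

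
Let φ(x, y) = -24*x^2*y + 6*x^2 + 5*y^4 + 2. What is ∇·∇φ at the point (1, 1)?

24

∂²φ/∂x² = 12*(-4*y + 1)
∂²φ/∂y² = 60*y^2
∇²φ = 60*y^2 - 48*y + 12
At (1, 1): 24.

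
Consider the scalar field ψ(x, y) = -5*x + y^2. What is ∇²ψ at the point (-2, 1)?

2

∂²ψ/∂x² = 0
∂²ψ/∂y² = 2
∇²ψ = 2
At (-2, 1): 2.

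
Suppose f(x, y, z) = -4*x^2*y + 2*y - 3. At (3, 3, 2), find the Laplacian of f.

∂²f/∂x² = -8*y
∂²f/∂y² = 0
∂²f/∂z² = 0
∇²f = -8*y
At (3, 3, 2): -24.

-24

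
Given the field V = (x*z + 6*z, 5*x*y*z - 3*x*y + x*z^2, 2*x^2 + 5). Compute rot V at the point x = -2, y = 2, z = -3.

(∇×V)₁ = ∂V₃/∂y − ∂V₂/∂z = -5*x*y - 2*x*z
(∇×V)₂ = ∂V₁/∂z − ∂V₃/∂x = -3*x + 6
(∇×V)₃ = ∂V₂/∂x − ∂V₁/∂y = 5*y*z - 3*y + z^2
∇×V = (-5*x*y - 2*x*z, -3*x + 6, 5*y*z - 3*y + z^2)
At (-2, 2, -3): (8, 12, -27).

(8, 12, -27)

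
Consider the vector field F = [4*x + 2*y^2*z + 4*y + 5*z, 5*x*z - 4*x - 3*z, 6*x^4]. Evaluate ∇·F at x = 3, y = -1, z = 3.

∂F₁/∂x = 4
∂F₂/∂y = 0
∂F₃/∂z = 0
∇·F = 4
At (3, -1, 3): 4.

4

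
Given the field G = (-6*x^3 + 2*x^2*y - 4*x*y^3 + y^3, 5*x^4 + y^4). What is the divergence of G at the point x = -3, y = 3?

∂G₁/∂x = -18*x^2 + 4*x*y - 4*y^3
∂G₂/∂y = 4*y^3
∇·G = -18*x^2 + 4*x*y
At (-3, 3): -198.

-198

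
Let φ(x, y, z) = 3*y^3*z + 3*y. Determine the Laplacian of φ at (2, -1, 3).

-54

∂²φ/∂x² = 0
∂²φ/∂y² = 18*y*z
∂²φ/∂z² = 0
∇²φ = 18*y*z
At (2, -1, 3): -54.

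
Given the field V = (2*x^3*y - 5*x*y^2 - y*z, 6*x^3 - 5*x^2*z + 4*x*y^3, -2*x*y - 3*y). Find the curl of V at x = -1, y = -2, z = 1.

(4, -2, 19)

(∇×V)₁ = ∂V₃/∂y − ∂V₂/∂z = 5*x^2 - 2*x - 3
(∇×V)₂ = ∂V₁/∂z − ∂V₃/∂x = y
(∇×V)₃ = ∂V₂/∂x − ∂V₁/∂y = -2*x^3 + 18*x^2 + 10*x*y - 10*x*z + 4*y^3 + z
∇×V = (5*x^2 - 2*x - 3, y, -2*x^3 + 18*x^2 + 10*x*y - 10*x*z + 4*y^3 + z)
At (-1, -2, 1): (4, -2, 19).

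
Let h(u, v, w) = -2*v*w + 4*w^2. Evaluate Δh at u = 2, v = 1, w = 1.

8

∂²h/∂u² = 0
∂²h/∂v² = 0
∂²h/∂w² = 8
∇²h = 8
At (2, 1, 1): 8.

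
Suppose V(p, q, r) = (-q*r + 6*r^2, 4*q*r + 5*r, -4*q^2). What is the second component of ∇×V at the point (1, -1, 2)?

25

(∇×V)_2 = ∂V₁/∂r − ∂V₃/∂p
= -q + 12*r − (0)
= -q + 12*r
At (1, -1, 2): 25.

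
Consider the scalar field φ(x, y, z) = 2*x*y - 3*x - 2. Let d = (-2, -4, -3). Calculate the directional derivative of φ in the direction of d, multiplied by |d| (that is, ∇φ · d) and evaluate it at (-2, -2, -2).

30

∂φ/∂x = 2*y - 3
∂φ/∂y = 2*x
∂φ/∂z = 0
∇φ at (-2, -2, -2) = (-7, -4, 0)
∇φ · d = (-7)(-2) + (-4)(-4) + (0)(-3) = 30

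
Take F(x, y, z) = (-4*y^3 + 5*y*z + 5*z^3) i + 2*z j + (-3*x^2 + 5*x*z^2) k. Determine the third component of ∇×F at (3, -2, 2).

38

(∇×F)_3 = ∂F₂/∂x − ∂F₁/∂y
= 0 − (-12*y^2 + 5*z)
= 12*y^2 - 5*z
At (3, -2, 2): 38.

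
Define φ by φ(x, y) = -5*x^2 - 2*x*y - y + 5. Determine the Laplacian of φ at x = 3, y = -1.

∂²φ/∂x² = -10
∂²φ/∂y² = 0
∇²φ = -10
At (3, -1): -10.

-10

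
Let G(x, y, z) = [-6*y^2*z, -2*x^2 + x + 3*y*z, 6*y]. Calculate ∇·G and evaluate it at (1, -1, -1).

∂G₁/∂x = 0
∂G₂/∂y = 3*z
∂G₃/∂z = 0
∇·G = 3*z
At (1, -1, -1): -3.

-3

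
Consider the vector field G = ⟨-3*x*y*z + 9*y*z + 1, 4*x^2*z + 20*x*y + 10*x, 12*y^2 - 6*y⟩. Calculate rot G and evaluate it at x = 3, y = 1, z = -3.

(∇×G)₁ = ∂G₃/∂y − ∂G₂/∂z = -4*x^2 + 24*y - 6
(∇×G)₂ = ∂G₁/∂z − ∂G₃/∂x = -3*x*y + 9*y
(∇×G)₃ = ∂G₂/∂x − ∂G₁/∂y = 11*x*z + 20*y - 9*z + 10
∇×G = (-4*x^2 + 24*y - 6, -3*x*y + 9*y, 11*x*z + 20*y - 9*z + 10)
At (3, 1, -3): (-18, 0, -42).

(-18, 0, -42)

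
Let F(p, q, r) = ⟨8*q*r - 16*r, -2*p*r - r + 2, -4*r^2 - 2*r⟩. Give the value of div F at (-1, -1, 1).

∂F₁/∂p = 0
∂F₂/∂q = 0
∂F₃/∂r = -8*r - 2
∇·F = -8*r - 2
At (-1, -1, 1): -10.

-10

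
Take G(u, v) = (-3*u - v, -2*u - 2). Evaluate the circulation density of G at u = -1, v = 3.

-1

∂G₂/∂u = -2
∂G₁/∂v = -1
Scalar curl = -1
At (-1, 3): -1.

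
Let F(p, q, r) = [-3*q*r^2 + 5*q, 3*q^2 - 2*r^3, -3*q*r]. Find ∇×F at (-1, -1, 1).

(3, 6, -2)

(∇×F)₁ = ∂F₃/∂q − ∂F₂/∂r = 6*r^2 - 3*r
(∇×F)₂ = ∂F₁/∂r − ∂F₃/∂p = -6*q*r
(∇×F)₃ = ∂F₂/∂p − ∂F₁/∂q = 3*r^2 - 5
∇×F = (6*r^2 - 3*r, -6*q*r, 3*r^2 - 5)
At (-1, -1, 1): (3, 6, -2).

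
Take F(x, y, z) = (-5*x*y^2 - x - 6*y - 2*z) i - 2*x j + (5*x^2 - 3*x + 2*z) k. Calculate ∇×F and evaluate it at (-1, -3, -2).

(0, 11, 34)

(∇×F)₁ = ∂F₃/∂y − ∂F₂/∂z = 0
(∇×F)₂ = ∂F₁/∂z − ∂F₃/∂x = -10*x + 1
(∇×F)₃ = ∂F₂/∂x − ∂F₁/∂y = 10*x*y + 4
∇×F = (0, -10*x + 1, 10*x*y + 4)
At (-1, -3, -2): (0, 11, 34).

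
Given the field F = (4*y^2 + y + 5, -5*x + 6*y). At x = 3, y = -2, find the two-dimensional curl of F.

10

∂F₂/∂x = -5
∂F₁/∂y = 8*y + 1
Scalar curl = -8*y - 6
At (3, -2): 10.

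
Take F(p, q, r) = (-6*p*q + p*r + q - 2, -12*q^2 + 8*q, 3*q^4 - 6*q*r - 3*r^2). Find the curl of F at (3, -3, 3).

(-342, 3, 17)

(∇×F)₁ = ∂F₃/∂q − ∂F₂/∂r = 12*q^3 - 6*r
(∇×F)₂ = ∂F₁/∂r − ∂F₃/∂p = p
(∇×F)₃ = ∂F₂/∂p − ∂F₁/∂q = 6*p - 1
∇×F = (12*q^3 - 6*r, p, 6*p - 1)
At (3, -3, 3): (-342, 3, 17).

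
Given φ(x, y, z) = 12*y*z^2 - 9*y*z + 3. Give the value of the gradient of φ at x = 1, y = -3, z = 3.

∂φ/∂x = 0
∂φ/∂y = 12*z^2 - 9*z
∂φ/∂z = 24*y*z - 9*y
∇φ = (0, 12*z^2 - 9*z, 24*y*z - 9*y)
At (1, -3, 3): (0, 81, -189).

(0, 81, -189)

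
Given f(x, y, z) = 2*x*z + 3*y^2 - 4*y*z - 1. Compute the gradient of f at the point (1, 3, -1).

(-2, 22, -10)

∂f/∂x = 2*z
∂f/∂y = 6*y - 4*z
∂f/∂z = 2*x - 4*y
∇f = (2*z, 6*y - 4*z, 2*x - 4*y)
At (1, 3, -1): (-2, 22, -10).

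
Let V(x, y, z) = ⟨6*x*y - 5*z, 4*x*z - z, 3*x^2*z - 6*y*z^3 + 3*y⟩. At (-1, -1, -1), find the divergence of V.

∂V₁/∂x = 6*y
∂V₂/∂y = 0
∂V₃/∂z = 3*x^2 - 18*y*z^2
∇·V = 3*x^2 - 18*y*z^2 + 6*y
At (-1, -1, -1): 15.

15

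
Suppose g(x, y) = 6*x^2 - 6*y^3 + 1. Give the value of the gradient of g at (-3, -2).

(-36, -72)

∂g/∂x = 12*x
∂g/∂y = -18*y^2
∇g = (12*x, -18*y^2)
At (-3, -2): (-36, -72).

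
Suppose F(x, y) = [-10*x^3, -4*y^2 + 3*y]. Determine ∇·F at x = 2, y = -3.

-93

∂F₁/∂x = -30*x^2
∂F₂/∂y = -8*y + 3
∇·F = -30*x^2 - 8*y + 3
At (2, -3): -93.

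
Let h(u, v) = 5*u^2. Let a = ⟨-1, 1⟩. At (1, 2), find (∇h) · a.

-10

∂h/∂u = 10*u
∂h/∂v = 0
∇h at (1, 2) = (10, 0)
∇h · a = (10)(-1) + (0)(1) = -10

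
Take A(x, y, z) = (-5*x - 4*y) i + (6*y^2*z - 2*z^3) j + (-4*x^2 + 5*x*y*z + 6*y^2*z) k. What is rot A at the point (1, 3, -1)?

(∇×A)₁ = ∂A₃/∂y − ∂A₂/∂z = 5*x*z - 6*y^2 + 12*y*z + 6*z^2
(∇×A)₂ = ∂A₁/∂z − ∂A₃/∂x = 8*x - 5*y*z
(∇×A)₃ = ∂A₂/∂x − ∂A₁/∂y = 4
∇×A = (5*x*z - 6*y^2 + 12*y*z + 6*z^2, 8*x - 5*y*z, 4)
At (1, 3, -1): (-89, 23, 4).

(-89, 23, 4)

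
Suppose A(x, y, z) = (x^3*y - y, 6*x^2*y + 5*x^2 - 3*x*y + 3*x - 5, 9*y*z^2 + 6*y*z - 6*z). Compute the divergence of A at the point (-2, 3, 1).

∂A₁/∂x = 3*x^2*y
∂A₂/∂y = 6*x^2 - 3*x
∂A₃/∂z = 18*y*z + 6*y - 6
∇·A = 3*x^2*y + 6*x^2 - 3*x + 18*y*z + 6*y - 6
At (-2, 3, 1): 132.

132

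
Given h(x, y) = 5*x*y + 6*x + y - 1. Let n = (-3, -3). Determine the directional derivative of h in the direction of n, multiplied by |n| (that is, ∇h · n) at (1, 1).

-51

∂h/∂x = 5*y + 6
∂h/∂y = 5*x + 1
∇h at (1, 1) = (11, 6)
∇h · n = (11)(-3) + (6)(-3) = -51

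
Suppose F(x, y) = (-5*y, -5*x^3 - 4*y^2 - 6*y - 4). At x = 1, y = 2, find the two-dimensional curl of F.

∂F₂/∂x = -15*x^2
∂F₁/∂y = -5
Scalar curl = -15*x^2 + 5
At (1, 2): -10.

-10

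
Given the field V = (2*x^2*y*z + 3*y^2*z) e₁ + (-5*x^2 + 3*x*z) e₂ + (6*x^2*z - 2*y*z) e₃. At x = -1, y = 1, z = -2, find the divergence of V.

12

∂V₁/∂x = 4*x*y*z
∂V₂/∂y = 0
∂V₃/∂z = 6*x^2 - 2*y
∇·V = 6*x^2 + 4*x*y*z - 2*y
At (-1, 1, -2): 12.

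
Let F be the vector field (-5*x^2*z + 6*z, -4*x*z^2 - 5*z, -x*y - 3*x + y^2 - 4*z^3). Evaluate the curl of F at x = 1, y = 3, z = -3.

(∇×F)₁ = ∂F₃/∂y − ∂F₂/∂z = 8*x*z - x + 2*y + 5
(∇×F)₂ = ∂F₁/∂z − ∂F₃/∂x = -5*x^2 + y + 9
(∇×F)₃ = ∂F₂/∂x − ∂F₁/∂y = -4*z^2
∇×F = (8*x*z - x + 2*y + 5, -5*x^2 + y + 9, -4*z^2)
At (1, 3, -3): (-14, 7, -36).

(-14, 7, -36)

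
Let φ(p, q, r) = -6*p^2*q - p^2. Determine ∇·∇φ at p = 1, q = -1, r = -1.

∂²φ/∂p² = -2*(6*q + 1)
∂²φ/∂q² = 0
∂²φ/∂r² = 0
∇²φ = -12*q - 2
At (1, -1, -1): 10.

10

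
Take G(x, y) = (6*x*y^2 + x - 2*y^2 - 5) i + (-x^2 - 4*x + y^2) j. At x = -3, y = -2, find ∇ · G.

∂G₁/∂x = 6*y^2 + 1
∂G₂/∂y = 2*y
∇·G = 6*y^2 + 2*y + 1
At (-3, -2): 21.

21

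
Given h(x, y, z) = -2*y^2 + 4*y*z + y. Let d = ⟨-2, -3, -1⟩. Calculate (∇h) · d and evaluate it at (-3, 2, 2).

∂h/∂x = 0
∂h/∂y = -4*y + 4*z + 1
∂h/∂z = 4*y
∇h at (-3, 2, 2) = (0, 1, 8)
∇h · d = (0)(-2) + (1)(-3) + (8)(-1) = -11

-11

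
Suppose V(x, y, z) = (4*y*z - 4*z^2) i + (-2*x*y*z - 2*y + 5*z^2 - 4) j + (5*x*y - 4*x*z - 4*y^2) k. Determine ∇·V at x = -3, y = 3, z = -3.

∂V₁/∂x = 0
∂V₂/∂y = -2*x*z - 2
∂V₃/∂z = -4*x
∇·V = -2*x*z - 4*x - 2
At (-3, 3, -3): -8.

-8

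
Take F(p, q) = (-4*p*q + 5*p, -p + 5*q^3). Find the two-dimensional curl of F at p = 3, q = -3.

11

∂F₂/∂p = -1
∂F₁/∂q = -4*p
Scalar curl = 4*p - 1
At (3, -3): 11.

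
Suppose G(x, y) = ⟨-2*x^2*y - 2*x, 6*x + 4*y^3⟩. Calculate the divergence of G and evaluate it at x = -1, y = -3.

∂G₁/∂x = -4*x*y - 2
∂G₂/∂y = 12*y^2
∇·G = -4*x*y + 12*y^2 - 2
At (-1, -3): 94.

94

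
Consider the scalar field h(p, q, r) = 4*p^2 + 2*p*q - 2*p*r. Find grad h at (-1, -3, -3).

∂h/∂p = 8*p + 2*q - 2*r
∂h/∂q = 2*p
∂h/∂r = -2*p
∇h = (8*p + 2*q - 2*r, 2*p, -2*p)
At (-1, -3, -3): (-8, -2, 2).

(-8, -2, 2)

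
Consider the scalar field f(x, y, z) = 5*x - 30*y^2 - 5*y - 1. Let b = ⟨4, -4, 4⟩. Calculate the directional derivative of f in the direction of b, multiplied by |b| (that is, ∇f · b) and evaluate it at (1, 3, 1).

760

∂f/∂x = 5
∂f/∂y = -60*y - 5
∂f/∂z = 0
∇f at (1, 3, 1) = (5, -185, 0)
∇f · b = (5)(4) + (-185)(-4) + (0)(4) = 760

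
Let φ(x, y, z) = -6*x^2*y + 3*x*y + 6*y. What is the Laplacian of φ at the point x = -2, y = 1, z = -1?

∂²φ/∂x² = -12*y
∂²φ/∂y² = 0
∂²φ/∂z² = 0
∇²φ = -12*y
At (-2, 1, -1): -12.

-12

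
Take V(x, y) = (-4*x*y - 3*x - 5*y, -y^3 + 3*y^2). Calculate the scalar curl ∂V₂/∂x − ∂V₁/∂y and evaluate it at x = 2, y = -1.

∂V₂/∂x = 0
∂V₁/∂y = -4*x - 5
Scalar curl = 4*x + 5
At (2, -1): 13.

13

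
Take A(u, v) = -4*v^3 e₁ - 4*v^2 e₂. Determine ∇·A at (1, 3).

-24

∂A₁/∂u = 0
∂A₂/∂v = -8*v
∇·A = -8*v
At (1, 3): -24.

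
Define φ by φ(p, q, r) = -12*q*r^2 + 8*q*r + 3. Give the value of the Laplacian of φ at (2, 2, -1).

∂²φ/∂p² = 0
∂²φ/∂q² = 0
∂²φ/∂r² = -24*q
∇²φ = -24*q
At (2, 2, -1): -48.

-48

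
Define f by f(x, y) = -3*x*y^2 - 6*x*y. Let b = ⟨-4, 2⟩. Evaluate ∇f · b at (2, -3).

∂f/∂x = -3*y^2 - 6*y
∂f/∂y = -6*x*y - 6*x
∇f at (2, -3) = (-9, 24)
∇f · b = (-9)(-4) + (24)(2) = 84

84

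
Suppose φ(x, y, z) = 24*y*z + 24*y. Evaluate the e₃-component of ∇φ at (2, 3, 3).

(∇φ)_3 = ∂φ/∂z = 24*y
At (2, 3, 3): 72.

72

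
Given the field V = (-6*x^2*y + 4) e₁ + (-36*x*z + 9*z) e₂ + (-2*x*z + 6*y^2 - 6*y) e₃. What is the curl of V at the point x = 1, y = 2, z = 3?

(45, 6, -102)

(∇×V)₁ = ∂V₃/∂y − ∂V₂/∂z = 36*x + 12*y - 15
(∇×V)₂ = ∂V₁/∂z − ∂V₃/∂x = 2*z
(∇×V)₃ = ∂V₂/∂x − ∂V₁/∂y = 6*x^2 - 36*z
∇×V = (36*x + 12*y - 15, 2*z, 6*x^2 - 36*z)
At (1, 2, 3): (45, 6, -102).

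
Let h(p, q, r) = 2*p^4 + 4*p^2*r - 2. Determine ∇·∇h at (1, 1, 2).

40

∂²h/∂p² = 8*(3*p^2 + r)
∂²h/∂q² = 0
∂²h/∂r² = 0
∇²h = 24*p^2 + 8*r
At (1, 1, 2): 40.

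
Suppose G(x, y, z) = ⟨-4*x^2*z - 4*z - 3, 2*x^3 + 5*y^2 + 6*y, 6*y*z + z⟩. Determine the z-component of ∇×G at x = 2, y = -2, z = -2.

(∇×G)_3 = ∂G₂/∂x − ∂G₁/∂y
= 6*x^2 − (0)
= 6*x^2
At (2, -2, -2): 24.

24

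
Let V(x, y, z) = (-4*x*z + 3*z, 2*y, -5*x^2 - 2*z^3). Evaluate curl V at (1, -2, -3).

(0, 9, 0)

(∇×V)₁ = ∂V₃/∂y − ∂V₂/∂z = 0
(∇×V)₂ = ∂V₁/∂z − ∂V₃/∂x = 6*x + 3
(∇×V)₃ = ∂V₂/∂x − ∂V₁/∂y = 0
∇×V = (0, 6*x + 3, 0)
At (1, -2, -3): (0, 9, 0).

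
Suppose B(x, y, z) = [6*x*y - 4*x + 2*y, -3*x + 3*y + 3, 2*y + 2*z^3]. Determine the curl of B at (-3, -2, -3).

(∇×B)₁ = ∂B₃/∂y − ∂B₂/∂z = 2
(∇×B)₂ = ∂B₁/∂z − ∂B₃/∂x = 0
(∇×B)₃ = ∂B₂/∂x − ∂B₁/∂y = -6*x - 5
∇×B = (2, 0, -6*x - 5)
At (-3, -2, -3): (2, 0, 13).

(2, 0, 13)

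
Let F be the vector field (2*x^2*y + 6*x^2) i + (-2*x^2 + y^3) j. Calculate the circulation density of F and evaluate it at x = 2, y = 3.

∂F₂/∂x = -4*x
∂F₁/∂y = 2*x^2
Scalar curl = -2*x^2 - 4*x
At (2, 3): -16.

-16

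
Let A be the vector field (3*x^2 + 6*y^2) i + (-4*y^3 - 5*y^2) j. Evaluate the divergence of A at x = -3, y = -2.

-46

∂A₁/∂x = 6*x
∂A₂/∂y = -12*y^2 - 10*y
∇·A = 6*x - 12*y^2 - 10*y
At (-3, -2): -46.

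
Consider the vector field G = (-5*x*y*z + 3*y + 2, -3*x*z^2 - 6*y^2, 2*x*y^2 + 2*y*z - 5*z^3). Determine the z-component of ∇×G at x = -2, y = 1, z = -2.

5

(∇×G)_3 = ∂G₂/∂x − ∂G₁/∂y
= -3*z^2 − (-5*x*z + 3)
= 5*x*z - 3*z^2 - 3
At (-2, 1, -2): 5.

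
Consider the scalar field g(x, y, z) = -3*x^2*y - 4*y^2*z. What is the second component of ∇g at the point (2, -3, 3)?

60

(∇g)_2 = ∂g/∂y = -3*x^2 - 8*y*z
At (2, -3, 3): 60.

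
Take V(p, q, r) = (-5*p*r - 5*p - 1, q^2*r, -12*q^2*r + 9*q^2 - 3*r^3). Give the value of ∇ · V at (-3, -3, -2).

-127

∂V₁/∂p = -5*r - 5
∂V₂/∂q = 2*q*r
∂V₃/∂r = -12*q^2 - 9*r^2
∇·V = -12*q^2 + 2*q*r - 9*r^2 - 5*r - 5
At (-3, -3, -2): -127.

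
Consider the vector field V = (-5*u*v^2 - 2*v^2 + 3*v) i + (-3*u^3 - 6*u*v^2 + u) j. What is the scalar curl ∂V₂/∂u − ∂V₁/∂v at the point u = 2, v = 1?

-20

∂V₂/∂u = -9*u^2 - 6*v^2 + 1
∂V₁/∂v = -10*u*v - 4*v + 3
Scalar curl = -9*u^2 + 10*u*v - 6*v^2 + 4*v - 2
At (2, 1): -20.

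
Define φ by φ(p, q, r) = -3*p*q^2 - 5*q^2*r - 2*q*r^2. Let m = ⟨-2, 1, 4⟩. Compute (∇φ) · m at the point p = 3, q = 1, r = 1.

-60

∂φ/∂p = -3*q^2
∂φ/∂q = -6*p*q - 10*q*r - 2*r^2
∂φ/∂r = -5*q^2 - 4*q*r
∇φ at (3, 1, 1) = (-3, -30, -9)
∇φ · m = (-3)(-2) + (-30)(1) + (-9)(4) = -60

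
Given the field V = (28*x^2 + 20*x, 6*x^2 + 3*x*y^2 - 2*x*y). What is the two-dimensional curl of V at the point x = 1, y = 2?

∂V₂/∂x = 12*x + 3*y^2 - 2*y
∂V₁/∂y = 0
Scalar curl = 12*x + 3*y^2 - 2*y
At (1, 2): 20.

20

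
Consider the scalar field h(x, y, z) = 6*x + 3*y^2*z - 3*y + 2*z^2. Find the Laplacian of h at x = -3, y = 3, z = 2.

∂²h/∂x² = 0
∂²h/∂y² = 6*z
∂²h/∂z² = 4
∇²h = 6*z + 4
At (-3, 3, 2): 16.

16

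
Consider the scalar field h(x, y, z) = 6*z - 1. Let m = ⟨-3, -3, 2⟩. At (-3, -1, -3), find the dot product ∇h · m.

∂h/∂x = 0
∂h/∂y = 0
∂h/∂z = 6
∇h at (-3, -1, -3) = (0, 0, 6)
∇h · m = (0)(-3) + (0)(-3) + (6)(2) = 12

12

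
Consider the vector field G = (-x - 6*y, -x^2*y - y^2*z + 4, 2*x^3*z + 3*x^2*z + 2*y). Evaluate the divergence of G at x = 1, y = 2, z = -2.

∂G₁/∂x = -1
∂G₂/∂y = -x^2 - 2*y*z
∂G₃/∂z = 2*x^3 + 3*x^2
∇·G = 2*x^3 + 2*x^2 - 2*y*z - 1
At (1, 2, -2): 11.

11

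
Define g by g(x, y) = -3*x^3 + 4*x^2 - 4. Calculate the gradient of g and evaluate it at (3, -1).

∂g/∂x = -9*x^2 + 8*x
∂g/∂y = 0
∇g = (-9*x^2 + 8*x, 0)
At (3, -1): (-57, 0).

(-57, 0)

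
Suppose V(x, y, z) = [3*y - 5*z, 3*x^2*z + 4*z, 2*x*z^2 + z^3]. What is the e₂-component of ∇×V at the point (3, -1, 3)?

-23

(∇×V)_2 = ∂V₁/∂z − ∂V₃/∂x
= -5 − (2*z^2)
= -2*z^2 - 5
At (3, -1, 3): -23.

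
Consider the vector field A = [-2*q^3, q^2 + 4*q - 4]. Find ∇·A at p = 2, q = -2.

∂A₁/∂p = 0
∂A₂/∂q = 2*q + 4
∇·A = 2*q + 4
At (2, -2): 0.

0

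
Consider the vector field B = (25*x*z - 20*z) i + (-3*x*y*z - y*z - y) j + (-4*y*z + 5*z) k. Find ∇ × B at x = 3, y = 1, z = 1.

(∇×B)₁ = ∂B₃/∂y − ∂B₂/∂z = 3*x*y + y - 4*z
(∇×B)₂ = ∂B₁/∂z − ∂B₃/∂x = 25*x - 20
(∇×B)₃ = ∂B₂/∂x − ∂B₁/∂y = -3*y*z
∇×B = (3*x*y + y - 4*z, 25*x - 20, -3*y*z)
At (3, 1, 1): (6, 55, -3).

(6, 55, -3)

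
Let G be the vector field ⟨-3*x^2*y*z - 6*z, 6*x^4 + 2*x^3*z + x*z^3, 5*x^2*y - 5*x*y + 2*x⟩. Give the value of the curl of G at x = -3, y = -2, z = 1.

(123, -24, -566)

(∇×G)₁ = ∂G₃/∂y − ∂G₂/∂z = -2*x^3 + 5*x^2 - 3*x*z^2 - 5*x
(∇×G)₂ = ∂G₁/∂z − ∂G₃/∂x = -3*x^2*y - 10*x*y + 5*y - 8
(∇×G)₃ = ∂G₂/∂x − ∂G₁/∂y = 24*x^3 + 9*x^2*z + z^3
∇×G = (-2*x^3 + 5*x^2 - 3*x*z^2 - 5*x, -3*x^2*y - 10*x*y + 5*y - 8, 24*x^3 + 9*x^2*z + z^3)
At (-3, -2, 1): (123, -24, -566).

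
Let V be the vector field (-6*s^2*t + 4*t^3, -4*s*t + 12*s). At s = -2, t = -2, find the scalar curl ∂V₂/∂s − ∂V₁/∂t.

∂V₂/∂s = -4*t + 12
∂V₁/∂t = -6*s^2 + 12*t^2
Scalar curl = 6*s^2 - 12*t^2 - 4*t + 12
At (-2, -2): -4.

-4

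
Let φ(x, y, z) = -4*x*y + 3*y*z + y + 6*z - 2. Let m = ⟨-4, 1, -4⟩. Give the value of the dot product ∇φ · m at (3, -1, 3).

-30

∂φ/∂x = -4*y
∂φ/∂y = -4*x + 3*z + 1
∂φ/∂z = 3*y + 6
∇φ at (3, -1, 3) = (4, -2, 3)
∇φ · m = (4)(-4) + (-2)(1) + (3)(-4) = -30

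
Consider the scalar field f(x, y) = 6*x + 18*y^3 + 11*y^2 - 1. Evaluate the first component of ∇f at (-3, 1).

(∇f)_1 = ∂f/∂x = 6
At (-3, 1): 6.

6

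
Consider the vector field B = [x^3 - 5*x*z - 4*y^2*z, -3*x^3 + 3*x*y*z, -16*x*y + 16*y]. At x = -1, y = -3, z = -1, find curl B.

(∇×B)₁ = ∂B₃/∂y − ∂B₂/∂z = -3*x*y - 16*x + 16
(∇×B)₂ = ∂B₁/∂z − ∂B₃/∂x = -5*x - 4*y^2 + 16*y
(∇×B)₃ = ∂B₂/∂x − ∂B₁/∂y = -9*x^2 + 11*y*z
∇×B = (-3*x*y - 16*x + 16, -5*x - 4*y^2 + 16*y, -9*x^2 + 11*y*z)
At (-1, -3, -1): (23, -79, 24).

(23, -79, 24)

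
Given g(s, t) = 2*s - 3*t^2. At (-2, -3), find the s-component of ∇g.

2

(∇g)_1 = ∂g/∂s = 2
At (-2, -3): 2.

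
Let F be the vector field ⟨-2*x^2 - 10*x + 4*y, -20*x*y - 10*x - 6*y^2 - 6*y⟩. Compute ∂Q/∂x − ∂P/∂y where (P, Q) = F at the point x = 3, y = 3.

-74

∂F₂/∂x = -20*y - 10
∂F₁/∂y = 4
Scalar curl = -20*y - 14
At (3, 3): -74.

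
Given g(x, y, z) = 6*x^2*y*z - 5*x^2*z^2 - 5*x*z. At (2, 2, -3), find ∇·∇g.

-202

∂²g/∂x² = 2*z*(6*y - 5*z)
∂²g/∂y² = 0
∂²g/∂z² = -10*x^2
∇²g = -10*x^2 + 12*y*z - 10*z^2
At (2, 2, -3): -202.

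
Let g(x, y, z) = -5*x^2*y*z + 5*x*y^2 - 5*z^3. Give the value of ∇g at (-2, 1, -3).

∂g/∂x = -10*x*y*z + 5*y^2
∂g/∂y = -5*x^2*z + 10*x*y
∂g/∂z = -5*x^2*y - 15*z^2
∇g = (-10*x*y*z + 5*y^2, -5*x^2*z + 10*x*y, -5*x^2*y - 15*z^2)
At (-2, 1, -3): (-55, 40, -155).

(-55, 40, -155)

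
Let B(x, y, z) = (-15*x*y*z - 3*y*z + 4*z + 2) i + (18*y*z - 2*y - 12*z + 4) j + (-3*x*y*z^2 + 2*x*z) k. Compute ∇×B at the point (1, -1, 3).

(3, -11, 54)

(∇×B)₁ = ∂B₃/∂y − ∂B₂/∂z = -3*x*z^2 - 18*y + 12
(∇×B)₂ = ∂B₁/∂z − ∂B₃/∂x = -15*x*y + 3*y*z^2 - 3*y - 2*z + 4
(∇×B)₃ = ∂B₂/∂x − ∂B₁/∂y = 15*x*z + 3*z
∇×B = (-3*x*z^2 - 18*y + 12, -15*x*y + 3*y*z^2 - 3*y - 2*z + 4, 15*x*z + 3*z)
At (1, -1, 3): (3, -11, 54).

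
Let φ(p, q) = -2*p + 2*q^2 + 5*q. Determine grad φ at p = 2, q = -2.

∂φ/∂p = -2
∂φ/∂q = 4*q + 5
∇φ = (-2, 4*q + 5)
At (2, -2): (-2, -3).

(-2, -3)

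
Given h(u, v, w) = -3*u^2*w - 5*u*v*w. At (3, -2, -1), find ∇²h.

6

∂²h/∂u² = -6*w
∂²h/∂v² = 0
∂²h/∂w² = 0
∇²h = -6*w
At (3, -2, -1): 6.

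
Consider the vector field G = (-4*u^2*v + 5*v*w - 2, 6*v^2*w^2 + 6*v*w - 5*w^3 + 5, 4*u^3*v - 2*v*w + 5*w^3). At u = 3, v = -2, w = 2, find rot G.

(∇×G)₁ = ∂G₃/∂v − ∂G₂/∂w = 4*u^3 - 12*v^2*w - 6*v + 15*w^2 - 2*w
(∇×G)₂ = ∂G₁/∂w − ∂G₃/∂u = -12*u^2*v + 5*v
(∇×G)₃ = ∂G₂/∂u − ∂G₁/∂v = 4*u^2 - 5*w
∇×G = (4*u^3 - 12*v^2*w - 6*v + 15*w^2 - 2*w, -12*u^2*v + 5*v, 4*u^2 - 5*w)
At (3, -2, 2): (80, 206, 26).

(80, 206, 26)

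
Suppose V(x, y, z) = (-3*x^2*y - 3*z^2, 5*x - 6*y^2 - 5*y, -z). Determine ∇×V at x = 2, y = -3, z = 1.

(∇×V)₁ = ∂V₃/∂y − ∂V₂/∂z = 0
(∇×V)₂ = ∂V₁/∂z − ∂V₃/∂x = -6*z
(∇×V)₃ = ∂V₂/∂x − ∂V₁/∂y = 3*x^2 + 5
∇×V = (0, -6*z, 3*x^2 + 5)
At (2, -3, 1): (0, -6, 17).

(0, -6, 17)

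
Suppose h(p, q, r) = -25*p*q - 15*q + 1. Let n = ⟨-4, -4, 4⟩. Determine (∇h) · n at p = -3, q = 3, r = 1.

60

∂h/∂p = -25*q
∂h/∂q = -25*p - 15
∂h/∂r = 0
∇h at (-3, 3, 1) = (-75, 60, 0)
∇h · n = (-75)(-4) + (60)(-4) + (0)(4) = 60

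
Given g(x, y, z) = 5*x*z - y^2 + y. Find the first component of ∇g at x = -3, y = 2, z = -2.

-10

(∇g)_1 = ∂g/∂x = 5*z
At (-3, 2, -2): -10.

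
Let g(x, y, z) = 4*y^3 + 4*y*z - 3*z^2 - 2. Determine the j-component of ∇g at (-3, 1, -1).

(∇g)_2 = ∂g/∂y = 12*y^2 + 4*z
At (-3, 1, -1): 8.

8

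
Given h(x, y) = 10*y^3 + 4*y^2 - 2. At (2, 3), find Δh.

188

∂²h/∂x² = 0
∂²h/∂y² = 4*(15*y + 2)
∇²h = 60*y + 8
At (2, 3): 188.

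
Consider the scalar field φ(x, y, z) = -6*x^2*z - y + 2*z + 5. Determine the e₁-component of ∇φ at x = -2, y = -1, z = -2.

(∇φ)_1 = ∂φ/∂x = -12*x*z
At (-2, -1, -2): -48.

-48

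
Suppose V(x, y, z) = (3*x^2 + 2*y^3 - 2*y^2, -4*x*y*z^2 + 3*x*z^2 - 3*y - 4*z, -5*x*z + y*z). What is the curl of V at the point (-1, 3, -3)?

(55, -15, -123)

(∇×V)₁ = ∂V₃/∂y − ∂V₂/∂z = 8*x*y*z - 6*x*z + z + 4
(∇×V)₂ = ∂V₁/∂z − ∂V₃/∂x = 5*z
(∇×V)₃ = ∂V₂/∂x − ∂V₁/∂y = -6*y^2 - 4*y*z^2 + 4*y + 3*z^2
∇×V = (8*x*y*z - 6*x*z + z + 4, 5*z, -6*y^2 - 4*y*z^2 + 4*y + 3*z^2)
At (-1, 3, -3): (55, -15, -123).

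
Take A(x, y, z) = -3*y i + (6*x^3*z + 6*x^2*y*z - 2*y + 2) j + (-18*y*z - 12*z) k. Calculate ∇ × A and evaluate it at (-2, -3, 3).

(66, 0, 435)

(∇×A)₁ = ∂A₃/∂y − ∂A₂/∂z = -6*x^3 - 6*x^2*y - 18*z
(∇×A)₂ = ∂A₁/∂z − ∂A₃/∂x = 0
(∇×A)₃ = ∂A₂/∂x − ∂A₁/∂y = 18*x^2*z + 12*x*y*z + 3
∇×A = (-6*x^3 - 6*x^2*y - 18*z, 0, 18*x^2*z + 12*x*y*z + 3)
At (-2, -3, 3): (66, 0, 435).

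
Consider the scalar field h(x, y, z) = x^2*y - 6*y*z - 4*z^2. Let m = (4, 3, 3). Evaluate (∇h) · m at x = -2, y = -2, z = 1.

∂h/∂x = 2*x*y
∂h/∂y = x^2 - 6*z
∂h/∂z = -6*y - 8*z
∇h at (-2, -2, 1) = (8, -2, 4)
∇h · m = (8)(4) + (-2)(3) + (4)(3) = 38

38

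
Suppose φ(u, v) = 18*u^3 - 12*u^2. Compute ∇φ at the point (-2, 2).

(264, 0)

∂φ/∂u = 54*u^2 - 24*u
∂φ/∂v = 0
∇φ = (54*u^2 - 24*u, 0)
At (-2, 2): (264, 0).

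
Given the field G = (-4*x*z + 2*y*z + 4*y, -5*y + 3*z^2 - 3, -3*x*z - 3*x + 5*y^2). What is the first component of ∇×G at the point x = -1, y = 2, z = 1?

14

(∇×G)_1 = ∂G₃/∂y − ∂G₂/∂z
= 10*y − (6*z)
= 10*y - 6*z
At (-1, 2, 1): 14.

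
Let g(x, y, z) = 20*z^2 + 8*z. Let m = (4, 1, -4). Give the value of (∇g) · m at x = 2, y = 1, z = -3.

∂g/∂x = 0
∂g/∂y = 0
∂g/∂z = 40*z + 8
∇g at (2, 1, -3) = (0, 0, -112)
∇g · m = (0)(4) + (0)(1) + (-112)(-4) = 448

448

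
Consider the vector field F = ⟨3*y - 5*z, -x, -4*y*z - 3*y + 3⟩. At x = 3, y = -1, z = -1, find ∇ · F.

∂F₁/∂x = 0
∂F₂/∂y = 0
∂F₃/∂z = -4*y
∇·F = -4*y
At (3, -1, -1): 4.

4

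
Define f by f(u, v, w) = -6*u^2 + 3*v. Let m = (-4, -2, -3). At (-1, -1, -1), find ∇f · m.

-54

∂f/∂u = -12*u
∂f/∂v = 3
∂f/∂w = 0
∇f at (-1, -1, -1) = (12, 3, 0)
∇f · m = (12)(-4) + (3)(-2) + (0)(-3) = -54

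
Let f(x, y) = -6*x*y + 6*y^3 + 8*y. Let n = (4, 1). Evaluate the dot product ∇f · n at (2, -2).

∂f/∂x = -6*y
∂f/∂y = -6*x + 18*y^2 + 8
∇f at (2, -2) = (12, 68)
∇f · n = (12)(4) + (68)(1) = 116

116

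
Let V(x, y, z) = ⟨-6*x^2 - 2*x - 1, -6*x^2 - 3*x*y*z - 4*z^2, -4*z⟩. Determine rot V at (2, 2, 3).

(∇×V)₁ = ∂V₃/∂y − ∂V₂/∂z = 3*x*y + 8*z
(∇×V)₂ = ∂V₁/∂z − ∂V₃/∂x = 0
(∇×V)₃ = ∂V₂/∂x − ∂V₁/∂y = -12*x - 3*y*z
∇×V = (3*x*y + 8*z, 0, -12*x - 3*y*z)
At (2, 2, 3): (36, 0, -42).

(36, 0, -42)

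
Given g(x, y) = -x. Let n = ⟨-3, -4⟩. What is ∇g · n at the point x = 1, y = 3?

∂g/∂x = -1
∂g/∂y = 0
∇g at (1, 3) = (-1, 0)
∇g · n = (-1)(-3) + (0)(-4) = 3

3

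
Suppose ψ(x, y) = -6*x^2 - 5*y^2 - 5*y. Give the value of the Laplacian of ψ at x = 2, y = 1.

∂²ψ/∂x² = -12
∂²ψ/∂y² = -10
∇²ψ = -22
At (2, 1): -22.

-22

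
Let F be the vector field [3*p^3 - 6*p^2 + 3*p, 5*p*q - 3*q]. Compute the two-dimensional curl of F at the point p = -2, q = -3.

-15

∂F₂/∂p = 5*q
∂F₁/∂q = 0
Scalar curl = 5*q
At (-2, -3): -15.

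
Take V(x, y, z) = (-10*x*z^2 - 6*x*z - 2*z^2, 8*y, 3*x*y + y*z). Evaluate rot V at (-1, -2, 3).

(∇×V)₁ = ∂V₃/∂y − ∂V₂/∂z = 3*x + z
(∇×V)₂ = ∂V₁/∂z − ∂V₃/∂x = -20*x*z - 6*x - 3*y - 4*z
(∇×V)₃ = ∂V₂/∂x − ∂V₁/∂y = 0
∇×V = (3*x + z, -20*x*z - 6*x - 3*y - 4*z, 0)
At (-1, -2, 3): (0, 60, 0).

(0, 60, 0)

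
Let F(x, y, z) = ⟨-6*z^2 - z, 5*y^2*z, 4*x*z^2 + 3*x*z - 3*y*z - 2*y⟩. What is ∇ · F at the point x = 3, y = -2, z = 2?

∂F₁/∂x = 0
∂F₂/∂y = 10*y*z
∂F₃/∂z = 8*x*z + 3*x - 3*y
∇·F = 8*x*z + 3*x + 10*y*z - 3*y
At (3, -2, 2): 23.

23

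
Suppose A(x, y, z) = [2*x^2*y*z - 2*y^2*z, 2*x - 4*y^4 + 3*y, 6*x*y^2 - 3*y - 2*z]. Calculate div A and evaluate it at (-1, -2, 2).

145

∂A₁/∂x = 4*x*y*z
∂A₂/∂y = -16*y^3 + 3
∂A₃/∂z = -2
∇·A = 4*x*y*z - 16*y^3 + 1
At (-1, -2, 2): 145.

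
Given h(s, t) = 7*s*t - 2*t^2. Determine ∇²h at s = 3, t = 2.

-4

∂²h/∂s² = 0
∂²h/∂t² = -4
∇²h = -4
At (3, 2): -4.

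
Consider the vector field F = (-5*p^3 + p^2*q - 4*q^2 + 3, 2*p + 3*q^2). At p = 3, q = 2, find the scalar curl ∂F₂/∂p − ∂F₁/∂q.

∂F₂/∂p = 2
∂F₁/∂q = p^2 - 8*q
Scalar curl = -p^2 + 8*q + 2
At (3, 2): 9.

9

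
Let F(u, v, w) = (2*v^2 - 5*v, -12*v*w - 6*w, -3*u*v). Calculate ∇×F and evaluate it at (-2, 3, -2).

(48, 9, -7)

(∇×F)₁ = ∂F₃/∂v − ∂F₂/∂w = -3*u + 12*v + 6
(∇×F)₂ = ∂F₁/∂w − ∂F₃/∂u = 3*v
(∇×F)₃ = ∂F₂/∂u − ∂F₁/∂v = -4*v + 5
∇×F = (-3*u + 12*v + 6, 3*v, -4*v + 5)
At (-2, 3, -2): (48, 9, -7).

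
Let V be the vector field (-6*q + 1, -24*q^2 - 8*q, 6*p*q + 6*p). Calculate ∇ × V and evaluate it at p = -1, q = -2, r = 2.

(∇×V)₁ = ∂V₃/∂q − ∂V₂/∂r = 6*p
(∇×V)₂ = ∂V₁/∂r − ∂V₃/∂p = -6*q - 6
(∇×V)₃ = ∂V₂/∂p − ∂V₁/∂q = 6
∇×V = (6*p, -6*q - 6, 6)
At (-1, -2, 2): (-6, 6, 6).

(-6, 6, 6)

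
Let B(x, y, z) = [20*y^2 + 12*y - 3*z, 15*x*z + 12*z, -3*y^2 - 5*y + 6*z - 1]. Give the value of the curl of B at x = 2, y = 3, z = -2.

(-65, -3, -162)

(∇×B)₁ = ∂B₃/∂y − ∂B₂/∂z = -15*x - 6*y - 17
(∇×B)₂ = ∂B₁/∂z − ∂B₃/∂x = -3
(∇×B)₃ = ∂B₂/∂x − ∂B₁/∂y = -40*y + 15*z - 12
∇×B = (-15*x - 6*y - 17, -3, -40*y + 15*z - 12)
At (2, 3, -2): (-65, -3, -162).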